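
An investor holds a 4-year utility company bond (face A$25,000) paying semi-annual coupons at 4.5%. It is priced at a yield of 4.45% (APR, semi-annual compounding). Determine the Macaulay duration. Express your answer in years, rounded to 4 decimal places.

Periodic yield y = 0.02225. Discount each cash flow and weight by its period:
  t   CF        PV=CF/(1+0.02225)^t    t·PV
  1       562.50       550.2568       550.2568
  2       562.50       538.2801     1,076.5601
  3       562.50       526.5640     1,579.6920
  4       562.50       515.1030     2,060.4119
  5       562.50       503.8914     2,519.4569
  6       562.50       492.9238     2,957.5430
  7       562.50       482.1950     3,375.3649
  8    25,562.50    21,436.1295   171,489.0358
  Σ                 25,045.3435   185,608.3214
Price P = Σ PV = 25,045.3435.
Macaulay duration = Σ(t·PV) / P = 185,608.3214 / 25,045.3435 = 7.41089 half-year periods.
In years: 7.41089 / 2 = 3.70545 years.

3.7054 years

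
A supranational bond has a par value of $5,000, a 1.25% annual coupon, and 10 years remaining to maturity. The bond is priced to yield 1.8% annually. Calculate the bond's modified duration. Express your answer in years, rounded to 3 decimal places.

Periodic yield y = 0.018. First find Macaulay duration:
  t   CF        PV=CF/(1+0.018)^t    t·PV
  1        62.50        61.3949        61.3949
  2        62.50        60.3093       120.6186
  3        62.50        59.2430       177.7289
  4        62.50        58.1954       232.7817
  5        62.50        57.1664       285.8322
  6        62.50        56.1556       336.9338
  7        62.50        55.1627       386.1390
  8        62.50        54.1873       433.4987
  9        62.50        53.2292       479.0629
  10    5,062.50     4,235.3300    42,353.3002
  Σ                  4,750.3739    44,867.2908
P = 4,750.3739; Macaulay duration = 44,867.2908 / 4,750.3739 = 9.44500 years.
Modified duration = D_Mac / (1 + y) = 9.44500 / 1.018 = 9.27800 years.

9.278 years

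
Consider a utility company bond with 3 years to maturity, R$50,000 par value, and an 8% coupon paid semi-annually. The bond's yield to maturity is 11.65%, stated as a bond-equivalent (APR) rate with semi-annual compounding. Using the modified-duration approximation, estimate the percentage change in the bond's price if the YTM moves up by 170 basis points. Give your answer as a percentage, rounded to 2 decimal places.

-4.35%

Periodic yield y = 0.05825. Modified duration first:
  t   CF        PV=CF/(1+0.05825)^t    t·PV
  1     2,000.00     1,889.9126     1,889.9126
  2     2,000.00     1,785.8848     3,571.7696
  3     2,000.00     1,687.5831     5,062.7493
  4     2,000.00     1,594.6923     6,378.7691
  5     2,000.00     1,506.9145     7,534.5725
  6    52,000.00    37,023.1768   222,139.0607
  Σ                 45,488.1640   246,576.8337
P = 45,488.1640; D_Mac = 5.42068 half-year periods = 2.71034 yrs; D_mod = 2.71034/(1+0.05825) = 2.56115 yrs.
ΔP/P ≈ -D_mod · Δy = -2.56115 × (+0.017) = -0.043540 = -4.3540%.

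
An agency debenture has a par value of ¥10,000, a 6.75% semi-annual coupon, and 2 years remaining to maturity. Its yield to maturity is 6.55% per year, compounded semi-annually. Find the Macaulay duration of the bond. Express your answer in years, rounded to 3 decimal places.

1.904 years

Periodic yield y = 0.03275. Discount each cash flow and weight by its period:
  t   CF        PV=CF/(1+0.03275)^t    t·PV
  1       337.50       326.7974       326.7974
  2       337.50       316.4342       632.8683
  3       337.50       306.3996       919.1987
  4    10,337.50     9,087.2967    36,349.1868
  Σ                 10,036.9278    38,228.0513
Price P = Σ PV = 10,036.9278.
Macaulay duration = Σ(t·PV) / P = 38,228.0513 / 10,036.9278 = 3.80874 half-year periods.
In years: 3.80874 / 2 = 1.90437 years.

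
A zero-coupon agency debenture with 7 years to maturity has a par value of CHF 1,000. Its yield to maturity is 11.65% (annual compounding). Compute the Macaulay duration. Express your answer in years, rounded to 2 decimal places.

A zero-coupon bond has a single cash flow at maturity, so its Macaulay duration equals its maturity: 7 years.

7.00 years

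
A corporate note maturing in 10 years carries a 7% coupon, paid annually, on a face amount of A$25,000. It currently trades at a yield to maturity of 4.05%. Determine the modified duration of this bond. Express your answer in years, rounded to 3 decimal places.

Periodic yield y = 0.0405. First find Macaulay duration:
  t   CF        PV=CF/(1+0.0405)^t    t·PV
  1     1,750.00     1,681.8837     1,681.8837
  2     1,750.00     1,616.4188     3,232.8375
  3     1,750.00     1,553.5019     4,660.5058
  4     1,750.00     1,493.0340     5,972.1362
  5     1,750.00     1,434.9198     7,174.5990
  6     1,750.00     1,379.0676     8,274.4053
  7     1,750.00     1,325.3893     9,277.7250
  8     1,750.00     1,273.8004    10,190.4030
  9     1,750.00     1,224.2195    11,017.9754
  10   26,750.00    17,984.6894   179,846.8936
  Σ                 30,966.9243   241,329.3644
P = 30,966.9243; Macaulay duration = 241,329.3644 / 30,966.9243 = 7.79313 years.
Modified duration = D_Mac / (1 + y) = 7.79313 / 1.0405 = 7.48980 years.

7.490 years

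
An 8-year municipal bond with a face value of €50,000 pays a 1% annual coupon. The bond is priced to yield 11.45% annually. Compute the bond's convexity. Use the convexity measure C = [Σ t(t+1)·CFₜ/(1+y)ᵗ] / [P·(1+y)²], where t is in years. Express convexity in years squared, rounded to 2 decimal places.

53.85

With y = 0.1145:
  t   CF        PV=CF/(1+0.1145)^t    t·PV        t(t+1)·PV
  1       500.00       448.6317       448.6317         897.2633
  2       500.00       402.5408       805.0815       2,415.2445
  3       500.00       361.1851     1,083.5552       4,334.2208
  4       500.00       324.0781     1,296.3125       6,481.5624
  5       500.00       290.7834     1,453.9171       8,723.5026
  6       500.00       260.9093     1,565.4558      10,958.1908
  7       500.00       234.1044     1,638.7305      13,109.8439
  8    50,500.00    21,215.3790   169,723.0324   1,527,507.2915
  Σ                 23,537.6117   178,014.7167   1,574,427.1200
P = 23,537.6117.
Convexity = Σ t(t+1)·PV / [P·(1+y)²] = 1,574,427.1200 / (23,537.6117 × 1.242110) = 53.85177.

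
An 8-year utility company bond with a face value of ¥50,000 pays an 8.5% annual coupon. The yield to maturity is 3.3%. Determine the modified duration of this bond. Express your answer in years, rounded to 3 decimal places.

Periodic yield y = 0.033. First find Macaulay duration:
  t   CF        PV=CF/(1+0.033)^t    t·PV
  1     4,250.00     4,114.2304     4,114.2304
  2     4,250.00     3,982.7981     7,965.5961
  3     4,250.00     3,855.5644    11,566.6933
  4     4,250.00     3,732.3954    14,929.5815
  5     4,250.00     3,613.1611    18,065.8054
  6     4,250.00     3,497.7358    20,986.4147
  7     4,250.00     3,385.9979    23,701.9850
  8    54,250.00    41,840.5293   334,724.2348
  Σ                 68,022.4123   436,054.5413
P = 68,022.4123; Macaulay duration = 436,054.5413 / 68,022.4123 = 6.41045 years.
Modified duration = D_Mac / (1 + y) = 6.41045 / 1.033 = 6.20567 years.

6.206 years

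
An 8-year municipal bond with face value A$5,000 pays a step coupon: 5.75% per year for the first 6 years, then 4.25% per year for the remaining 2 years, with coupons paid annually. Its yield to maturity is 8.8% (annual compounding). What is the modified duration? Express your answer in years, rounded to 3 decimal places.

5.936 years

Periodic yield y = 0.088. First find Macaulay duration:
  t   CF        PV=CF/(1+0.088)^t    t·PV
  1       287.50       264.2463       264.2463
  2       287.50       242.8735       485.7469
  3       287.50       223.2293       669.6878
  4       287.50       205.1740       820.6959
  5       287.50       188.5790       942.8951
  6       287.50       173.3263     1,039.9578
  7       212.50       117.7488       824.2419
  8     5,212.50     2,654.6967    21,237.5734
  Σ                  4,069.8739    26,285.0452
P = 4,069.8739; Macaulay duration = 26,285.0452 / 4,069.8739 = 6.45844 years.
Modified duration = D_Mac / (1 + y) = 6.45844 / 1.088 = 5.93607 years.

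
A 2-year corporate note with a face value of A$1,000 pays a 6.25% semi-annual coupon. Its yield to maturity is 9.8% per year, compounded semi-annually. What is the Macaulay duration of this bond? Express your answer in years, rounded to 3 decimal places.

Periodic yield y = 0.049. Discount each cash flow and weight by its period:
  t   CF        PV=CF/(1+0.049)^t    t·PV
  1        31.25        29.7903        29.7903
  2        31.25        28.3987        56.7975
  3        31.25        27.0722        81.2166
  4     1,031.25       851.6517     3,406.6067
  Σ                    936.9129     3,574.4111
Price P = Σ PV = 936.9129.
Macaulay duration = Σ(t·PV) / P = 3,574.4111 / 936.9129 = 3.81509 half-year periods.
In years: 3.81509 / 2 = 1.90755 years.

1.908 years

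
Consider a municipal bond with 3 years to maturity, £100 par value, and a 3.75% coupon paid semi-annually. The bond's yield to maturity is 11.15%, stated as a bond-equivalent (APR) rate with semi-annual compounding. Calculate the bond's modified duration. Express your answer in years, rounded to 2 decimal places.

2.70 years

Periodic yield y = 0.05575. First find Macaulay duration:
  t   CF        PV=CF/(1+0.05575)^t    t·PV
  1        1.875         1.7760         1.7760
  2        1.875         1.6822         3.3644
  3        1.875         1.5934         4.7801
  4        1.875         1.5092         6.0369
  5        1.875         1.4295         7.1477
  6      101.875        73.5701       441.4203
  Σ                     81.5604       464.5255
P = 81.5604; Macaulay duration = 464.5255 / 81.5604 = 5.69548 half-year periods = 2.84774 years.
Modified duration = D_Mac / (1 + y) = 2.84774 / 1.05575 = 2.69736 years.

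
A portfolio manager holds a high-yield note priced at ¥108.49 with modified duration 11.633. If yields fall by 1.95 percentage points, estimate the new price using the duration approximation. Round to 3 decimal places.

Duration approximation: ΔP/P ≈ -D_mod · Δy = -11.633 × (-0.0195) = +0.2268435.
New price ≈ 108.49 × (1 + 0.2268435) = 133.100251315.

¥133.100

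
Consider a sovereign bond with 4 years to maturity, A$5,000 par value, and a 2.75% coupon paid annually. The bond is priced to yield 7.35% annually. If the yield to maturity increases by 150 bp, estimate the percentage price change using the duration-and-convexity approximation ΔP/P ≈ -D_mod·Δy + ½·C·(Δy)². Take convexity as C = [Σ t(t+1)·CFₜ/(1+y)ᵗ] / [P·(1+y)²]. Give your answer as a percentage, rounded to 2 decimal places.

With y = 0.0735:
  t   CF        PV=CF/(1+0.0735)^t    t·PV        t(t+1)·PV
  1       137.50       128.0857       128.0857         256.1714
  2       137.50       119.3160       238.6320         715.8959
  3       137.50       111.1467       333.4401       1,333.7603
  4     5,137.50     3,868.5093    15,474.0370      77,370.1850
  Σ                  4,227.0576    16,174.1947      79,676.0126
P = 4,227.0576; D_Mac = 3.82635 yrs; D_mod = 3.56437 yrs; C = 16.35631.
Duration effect: -3.56437 × (+0.015) = -0.053466
Convexity effect: 0.5 × 16.35631 × (0.015)² = +0.0018401
ΔP/P ≈ -0.053466 + 0.0018401 = -0.051625 = -5.1625%.

-5.16%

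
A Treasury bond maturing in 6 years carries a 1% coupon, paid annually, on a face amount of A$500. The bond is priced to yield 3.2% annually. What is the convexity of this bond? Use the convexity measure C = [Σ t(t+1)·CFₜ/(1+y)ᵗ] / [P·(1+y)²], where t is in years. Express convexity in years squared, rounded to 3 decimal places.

With y = 0.032:
  t   CF        PV=CF/(1+0.032)^t    t·PV        t(t+1)·PV
  1         5.00         4.8450         4.8450           9.6899
  2         5.00         4.6947         9.3895          28.1684
  3         5.00         4.5492        13.6475          54.5899
  4         5.00         4.4081        17.6324          88.1620
  5         5.00         4.2714        21.3571         128.1424
  6       505.00       418.0355     2,508.2132      17,557.4922
  Σ                    440.8039     2,575.0845      17,866.2447
P = 440.8039.
Convexity = Σ t(t+1)·PV / [P·(1+y)²] = 17,866.2447 / (440.8039 × 1.065024) = 38.05647.

38.056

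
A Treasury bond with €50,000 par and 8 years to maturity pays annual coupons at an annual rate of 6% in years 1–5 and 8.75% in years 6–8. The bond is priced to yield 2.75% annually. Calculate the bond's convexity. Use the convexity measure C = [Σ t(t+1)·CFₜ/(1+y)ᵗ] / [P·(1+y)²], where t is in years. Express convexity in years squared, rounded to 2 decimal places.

With y = 0.0275:
  t   CF        PV=CF/(1+0.0275)^t    t·PV        t(t+1)·PV
  1     3,000.00     2,919.7080     2,919.7080       5,839.4161
  2     3,000.00     2,841.5650     5,683.1300      17,049.3900
  3     3,000.00     2,765.5134     8,296.5401      33,186.1605
  4     3,000.00     2,691.4972    10,765.9888      53,829.9440
  5     3,000.00     2,619.4620    13,097.3100      78,583.8599
  6     4,375.00     3,717.8090    22,306.8540     156,147.9779
  7     4,375.00     3,618.3056    25,328.1392     202,625.1132
  8    54,375.00    43,766.7830   350,134.2639   3,151,208.3748
  Σ                 64,940.6432   438,531.9339   3,698,470.2363
P = 64,940.6432.
Convexity = Σ t(t+1)·PV / [P·(1+y)²] = 3,698,470.2363 / (64,940.6432 × 1.055756) = 53.94384.

53.94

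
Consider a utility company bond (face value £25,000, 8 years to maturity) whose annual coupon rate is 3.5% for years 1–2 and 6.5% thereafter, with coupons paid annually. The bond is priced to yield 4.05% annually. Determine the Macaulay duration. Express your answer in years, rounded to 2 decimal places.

6.87 years

Periodic yield y = 0.0405. Discount each cash flow and weight by its year:
  t   CF        PV=CF/(1+0.0405)^t    t·PV
  1       875.00       840.9419       840.9419
  2       875.00       808.2094     1,616.4188
  3     1,625.00     1,442.5375     4,327.6125
  4     1,625.00     1,386.3888     5,545.5550
  5     1,625.00     1,332.4255     6,662.1276
  6     1,625.00     1,280.5627     7,683.3764
  7     1,625.00     1,230.7186     8,615.0304
  8    26,625.00    19,379.9628   155,039.7028
  Σ                 27,701.7472   190,330.7652
Price P = Σ PV = 27,701.7472.
Macaulay duration = Σ(t·PV) / P = 190,330.7652 / 27,701.7472 = 6.87071 years.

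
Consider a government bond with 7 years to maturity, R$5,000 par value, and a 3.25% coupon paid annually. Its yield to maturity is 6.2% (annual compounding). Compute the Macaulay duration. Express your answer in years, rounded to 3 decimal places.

Periodic yield y = 0.062. Discount each cash flow and weight by its year:
  t   CF        PV=CF/(1+0.062)^t    t·PV
  1       162.50       153.0132       153.0132
  2       162.50       144.0802       288.1604
  3       162.50       135.6687       407.0062
  4       162.50       127.7483       510.9934
  5       162.50       120.2903       601.4517
  6       162.50       113.2677       679.6065
  7     5,162.50     3,388.3514    23,718.4600
  Σ                  4,182.4200    26,358.6915
Price P = Σ PV = 4,182.4200.
Macaulay duration = Σ(t·PV) / P = 26,358.6915 / 4,182.4200 = 6.30226 years.

6.302 years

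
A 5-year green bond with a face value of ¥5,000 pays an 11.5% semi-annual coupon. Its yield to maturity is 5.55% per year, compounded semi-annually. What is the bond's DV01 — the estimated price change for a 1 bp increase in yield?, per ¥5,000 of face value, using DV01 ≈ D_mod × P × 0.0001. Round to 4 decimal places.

Periodic yield y = 0.02775.
  t   CF        PV=CF/(1+0.02775)^t    t·PV
  1       287.50       279.7373       279.7373
  2       287.50       272.1842       544.3684
  3       287.50       264.8350       794.5050
  4       287.50       257.6843     1,030.7371
  5       287.50       250.7266     1,253.6330
  6       287.50       243.9568     1,463.7408
  7       287.50       237.3698     1,661.5886
  8       287.50       230.9606     1,847.6851
  9       287.50       224.7245     2,022.5208
  10    5,287.50     4,021.3838    40,213.8382
  Σ                  6,283.5629    51,112.3542
P = 6,283.5629; D_Mac = 8.13429 half-year periods = 4.06715 yrs; D_mod = 3.95733 yrs.
DV01 ≈ 3.95733 × 6,283.5629 × 0.0001 = 2.486614.

¥2.4866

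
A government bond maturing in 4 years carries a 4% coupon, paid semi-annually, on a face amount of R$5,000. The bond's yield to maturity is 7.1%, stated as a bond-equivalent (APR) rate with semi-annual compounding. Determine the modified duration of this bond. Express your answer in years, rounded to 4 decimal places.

Periodic yield y = 0.0355. First find Macaulay duration:
  t   CF        PV=CF/(1+0.0355)^t    t·PV
  1       100.00        96.5717        96.5717
  2       100.00        93.2609       186.5219
  3       100.00        90.0637       270.1910
  4       100.00        86.9760       347.9041
  5       100.00        83.9942       419.9712
  6       100.00        81.1147       486.6880
  7       100.00        78.3338       548.3367
  8     5,100.00     3,858.0633    30,864.5065
  Σ                  4,468.3784    33,220.6911
P = 4,468.3784; Macaulay duration = 33,220.6911 / 4,468.3784 = 7.43462 half-year periods = 3.71731 years.
Modified duration = D_Mac / (1 + y) = 3.71731 / 1.0355 = 3.58987 years.

3.5899 years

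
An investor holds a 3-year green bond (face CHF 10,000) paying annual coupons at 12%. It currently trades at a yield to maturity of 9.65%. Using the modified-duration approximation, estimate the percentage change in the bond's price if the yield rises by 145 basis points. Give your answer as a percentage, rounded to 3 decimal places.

-3.569%

Periodic yield y = 0.0965. Modified duration first:
  t   CF        PV=CF/(1+0.0965)^t    t·PV
  1     1,200.00     1,094.3912     1,094.3912
  2     1,200.00       998.0768     1,996.1537
  3    11,200.00     8,495.5620    25,486.6861
  Σ                 10,588.0301    28,577.2310
P = 10,588.0301; D_Mac = 2.69901 yrs; D_mod = 2.69901/(1+0.0965) = 2.46148 yrs.
ΔP/P ≈ -D_mod · Δy = -2.46148 × (+0.0145) = -0.035691 = -3.5691%.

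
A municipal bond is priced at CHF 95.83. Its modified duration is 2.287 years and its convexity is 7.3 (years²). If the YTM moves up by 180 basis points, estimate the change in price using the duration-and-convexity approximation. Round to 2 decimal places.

-CHF 3.83

Duration effect: -D_mod·Δy = -2.287 × (+0.018) = -0.041166
Convexity effect: ½·C·(Δy)² = 0.5 × 7.3 × (0.018)² = +0.0011826
ΔP/P ≈ -0.041166 + 0.0011826 = -0.0399834
ΔP ≈ 95.83 × (-0.0399834) = -3.831609222.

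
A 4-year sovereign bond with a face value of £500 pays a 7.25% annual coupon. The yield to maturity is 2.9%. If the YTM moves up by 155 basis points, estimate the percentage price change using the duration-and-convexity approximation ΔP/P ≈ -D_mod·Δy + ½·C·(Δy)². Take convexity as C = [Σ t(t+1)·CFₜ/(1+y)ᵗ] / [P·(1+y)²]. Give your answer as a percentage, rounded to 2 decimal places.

With y = 0.029:
  t   CF        PV=CF/(1+0.029)^t    t·PV        t(t+1)·PV
  1        36.25        35.2284        35.2284          70.4568
  2        36.25        34.2355        68.4711         205.4133
  3        36.25        33.2707        99.8121         399.2484
  4       536.25       478.3060     1,913.2239       9,566.1195
  Σ                    581.0406     2,116.7355      10,241.2379
P = 581.0406; D_Mac = 3.64301 yrs; D_mod = 3.54034 yrs; C = 16.64620.
Duration effect: -3.54034 × (+0.0155) = -0.054875
Convexity effect: 0.5 × 16.64620 × (0.0155)² = +0.0019996
ΔP/P ≈ -0.054875 + 0.0019996 = -0.052876 = -5.2876%.

-5.29%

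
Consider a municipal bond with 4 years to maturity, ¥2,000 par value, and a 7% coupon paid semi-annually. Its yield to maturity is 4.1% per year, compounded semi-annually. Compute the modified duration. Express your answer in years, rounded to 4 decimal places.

Periodic yield y = 0.0205. First find Macaulay duration:
  t   CF        PV=CF/(1+0.0205)^t    t·PV
  1        70.00        68.5938        68.5938
  2        70.00        67.2159       134.4318
  3        70.00        65.8657       197.5970
  4        70.00        64.5425       258.1701
  5        70.00        63.2460       316.2299
  6        70.00        61.9755       371.8530
  7        70.00        60.7305       425.1136
  8     2,070.00     1,759.8120    14,078.4959
  Σ                  2,211.9819    15,850.4852
P = 2,211.9819; Macaulay duration = 15,850.4852 / 2,211.9819 = 7.16574 half-year periods = 3.58287 years.
Modified duration = D_Mac / (1 + y) = 3.58287 / 1.0205 = 3.51090 years.

3.5109 years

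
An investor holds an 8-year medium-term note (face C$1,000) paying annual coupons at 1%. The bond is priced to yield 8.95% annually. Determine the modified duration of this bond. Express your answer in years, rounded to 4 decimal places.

6.9836 years

Periodic yield y = 0.0895. First find Macaulay duration:
  t   CF        PV=CF/(1+0.0895)^t    t·PV
  1        10.00         9.1785         9.1785
  2        10.00         8.4245        16.8491
  3        10.00         7.7325        23.1974
  4        10.00         7.0973        28.3891
  5        10.00         6.5142        32.5712
  6        10.00         5.9791        35.8747
  7        10.00         5.4879        38.4156
  8     1,010.00       508.7489     4,069.9913
  Σ                    559.1630     4,254.4668
P = 559.1630; Macaulay duration = 4,254.4668 / 559.1630 = 7.60863 years.
Modified duration = D_Mac / (1 + y) = 7.60863 / 1.0895 = 6.98360 years.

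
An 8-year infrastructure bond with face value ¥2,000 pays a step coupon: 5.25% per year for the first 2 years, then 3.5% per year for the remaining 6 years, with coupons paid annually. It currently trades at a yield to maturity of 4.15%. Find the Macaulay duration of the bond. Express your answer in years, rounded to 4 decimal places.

Periodic yield y = 0.0415. Discount each cash flow and weight by its year:
  t   CF        PV=CF/(1+0.0415)^t    t·PV
  1       105.00       100.8161       100.8161
  2       105.00        96.7990       193.5979
  3        70.00        61.9613       185.8838
  4        70.00        59.4923       237.9693
  5        70.00        57.1218       285.6089
  6        70.00        54.8457       329.0741
  7        70.00        52.6603       368.6219
  8     2,070.00     1,495.1892    11,961.5136
  Σ                  1,978.8856    13,663.0856
Price P = Σ PV = 1,978.8856.
Macaulay duration = Σ(t·PV) / P = 13,663.0856 / 1,978.8856 = 6.90443 years.

6.9044 years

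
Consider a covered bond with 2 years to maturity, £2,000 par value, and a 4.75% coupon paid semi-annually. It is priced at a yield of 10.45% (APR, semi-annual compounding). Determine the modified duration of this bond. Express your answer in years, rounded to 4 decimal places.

Periodic yield y = 0.05225. First find Macaulay duration:
  t   CF        PV=CF/(1+0.05225)^t    t·PV
  1        47.50        45.1414        45.1414
  2        47.50        42.8998        85.7997
  3        47.50        40.7696       122.3089
  4     2,047.50     1,670.1219     6,680.4876
  Σ                  1,798.9328     6,933.7376
P = 1,798.9328; Macaulay duration = 6,933.7376 / 1,798.9328 = 3.85436 half-year periods = 1.92718 years.
Modified duration = D_Mac / (1 + y) = 1.92718 / 1.05225 = 1.83149 years.

1.8315 years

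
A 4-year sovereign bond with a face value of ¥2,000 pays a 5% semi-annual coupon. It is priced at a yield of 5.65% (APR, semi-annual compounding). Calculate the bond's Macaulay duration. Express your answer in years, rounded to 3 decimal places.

Periodic yield y = 0.02825. Discount each cash flow and weight by its period:
  t   CF        PV=CF/(1+0.02825)^t    t·PV
  1        50.00        48.6263        48.6263
  2        50.00        47.2904        94.5807
  3        50.00        45.9911       137.9733
  4        50.00        44.7276       178.9102
  5        50.00        43.4987       217.4936
  6        50.00        42.3036       253.8218
  7        50.00        41.1414       287.9897
  8     2,050.00     1,640.4542    13,123.6338
  Σ                  1,954.0333    14,343.0294
Price P = Σ PV = 1,954.0333.
Macaulay duration = Σ(t·PV) / P = 14,343.0294 / 1,954.0333 = 7.34022 half-year periods.
In years: 7.34022 / 2 = 3.67011 years.

3.670 years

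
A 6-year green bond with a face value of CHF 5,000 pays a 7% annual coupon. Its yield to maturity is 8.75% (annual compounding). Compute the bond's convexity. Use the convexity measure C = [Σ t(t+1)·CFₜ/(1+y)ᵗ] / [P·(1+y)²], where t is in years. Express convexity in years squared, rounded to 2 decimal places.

With y = 0.0875:
  t   CF        PV=CF/(1+0.0875)^t    t·PV        t(t+1)·PV
  1       350.00       321.8391       321.8391         643.6782
  2       350.00       295.9440       591.8880       1,775.6639
  3       350.00       272.1324       816.3972       3,265.5888
  4       350.00       250.2367     1,000.9467       5,004.7337
  5       350.00       230.1027     1,150.5135       6,903.0810
  6     5,350.00     3,234.2843    19,405.7056     135,839.9392
  Σ                  4,604.5391    23,287.2901     153,432.6848
P = 4,604.5391.
Convexity = Σ t(t+1)·PV / [P·(1+y)²] = 153,432.6848 / (4,604.5391 × 1.182656) = 28.17560.

28.18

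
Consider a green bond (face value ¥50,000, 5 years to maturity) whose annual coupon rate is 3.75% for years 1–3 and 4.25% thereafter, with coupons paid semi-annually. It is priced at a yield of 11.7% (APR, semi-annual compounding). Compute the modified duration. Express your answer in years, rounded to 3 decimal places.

4.259 years

Periodic yield y = 0.0585. First find Macaulay duration:
  t   CF        PV=CF/(1+0.0585)^t    t·PV
  1       937.50       885.6873       885.6873
  2       937.50       836.7381     1,673.4762
  3       937.50       790.4942     2,371.4826
  4       937.50       746.8060     2,987.2242
  5       937.50       705.5324     3,527.6620
  6       937.50       666.5398     3,999.2389
  7     1,062.50       713.6625     4,995.6378
  8     1,062.50       674.2206     5,393.7651
  9     1,062.50       636.9586     5,732.6270
  10   51,062.50    28,919.6778   289,196.7782
  Σ                 35,576.3174   320,763.5793
P = 35,576.3174; Macaulay duration = 320,763.5793 / 35,576.3174 = 9.01621 half-year periods = 4.50811 years.
Modified duration = D_Mac / (1 + y) = 4.50811 / 1.0585 = 4.25896 years.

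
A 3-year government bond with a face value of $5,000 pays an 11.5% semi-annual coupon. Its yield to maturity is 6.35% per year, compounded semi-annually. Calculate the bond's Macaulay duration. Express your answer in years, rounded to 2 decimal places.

Periodic yield y = 0.03175. Discount each cash flow and weight by its period:
  t   CF        PV=CF/(1+0.03175)^t    t·PV
  1       287.50       278.6528       278.6528
  2       287.50       270.0778       540.1556
  3       287.50       261.7667       785.3001
  4       287.50       253.7114     1,014.8455
  5       287.50       245.9039     1,229.5196
  6     5,287.50     4,383.3234    26,299.9405
  Σ                  5,693.4360    30,148.4141
Price P = Σ PV = 5,693.4360.
Macaulay duration = Σ(t·PV) / P = 30,148.4141 / 5,693.4360 = 5.29529 half-year periods.
In years: 5.29529 / 2 = 2.64765 years.

2.65 years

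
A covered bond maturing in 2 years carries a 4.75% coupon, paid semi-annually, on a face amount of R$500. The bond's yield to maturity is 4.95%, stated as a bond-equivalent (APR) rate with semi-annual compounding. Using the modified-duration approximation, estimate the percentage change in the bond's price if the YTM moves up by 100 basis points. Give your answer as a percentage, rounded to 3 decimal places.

Periodic yield y = 0.02475. Modified duration first:
  t   CF        PV=CF/(1+0.02475)^t    t·PV
  1       11.875        11.5882        11.5882
  2       11.875        11.3083        22.6166
  3       11.875        11.0352        33.1056
  4      511.875       464.1862     1,856.7447
  Σ                    498.1179     1,924.0551
P = 498.1179; D_Mac = 3.86265 half-year periods = 1.93133 yrs; D_mod = 1.93133/(1+0.02475) = 1.88468 yrs.
ΔP/P ≈ -D_mod · Δy = -1.88468 × (+0.01) = -0.018847 = -1.8847%.

-1.885%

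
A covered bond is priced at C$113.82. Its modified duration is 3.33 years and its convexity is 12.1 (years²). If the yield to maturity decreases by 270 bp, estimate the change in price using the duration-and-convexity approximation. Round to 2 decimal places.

+C$10.74

Duration effect: -D_mod·Δy = -3.33 × (-0.027) = +0.089910
Convexity effect: ½·C·(Δy)² = 0.5 × 12.1 × (-0.027)² = +0.00441045
ΔP/P ≈ +0.089910 + 0.00441045 = +0.09432045
ΔP ≈ 113.82 × (+0.09432045) = +10.735553619.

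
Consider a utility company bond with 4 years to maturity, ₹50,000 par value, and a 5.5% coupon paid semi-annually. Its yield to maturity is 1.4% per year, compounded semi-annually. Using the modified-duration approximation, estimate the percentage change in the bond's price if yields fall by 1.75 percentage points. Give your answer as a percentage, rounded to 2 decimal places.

Periodic yield y = 0.007. Modified duration first:
  t   CF        PV=CF/(1+0.007)^t    t·PV
  1     1,375.00     1,365.4419     1,365.4419
  2     1,375.00     1,355.9503     2,711.9005
  3     1,375.00     1,346.5246     4,039.5737
  4     1,375.00     1,337.1644     5,348.6577
  5     1,375.00     1,327.8693     6,639.3467
  6     1,375.00     1,318.6389     7,911.8332
  7     1,375.00     1,309.4726     9,166.3080
  8    51,375.00    48,586.5509   388,692.4075
  Σ                 57,947.6129   425,875.4693
P = 57,947.6129; D_Mac = 7.34932 half-year periods = 3.67466 yrs; D_mod = 3.67466/(1+0.007) = 3.64912 yrs.
ΔP/P ≈ -D_mod · Δy = -3.64912 × (-0.0175) = +0.063860 = +6.3860%.

+6.39%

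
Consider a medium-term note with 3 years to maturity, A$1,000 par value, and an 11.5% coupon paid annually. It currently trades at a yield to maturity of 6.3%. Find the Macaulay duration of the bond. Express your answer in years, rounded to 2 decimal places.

2.72 years

Periodic yield y = 0.063. Discount each cash flow and weight by its year:
  t   CF        PV=CF/(1+0.063)^t    t·PV
  1       115.00       108.1844       108.1844
  2       115.00       101.7727       203.5454
  3     1,115.00       928.2716     2,784.8149
  Σ                  1,138.2287     3,096.5447
Price P = Σ PV = 1,138.2287.
Macaulay duration = Σ(t·PV) / P = 3,096.5447 / 1,138.2287 = 2.72049 years.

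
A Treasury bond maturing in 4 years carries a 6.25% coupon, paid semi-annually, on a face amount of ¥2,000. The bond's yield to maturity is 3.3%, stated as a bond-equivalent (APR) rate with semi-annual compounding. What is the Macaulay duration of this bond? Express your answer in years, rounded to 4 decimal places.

Periodic yield y = 0.0165. Discount each cash flow and weight by its period:
  t   CF        PV=CF/(1+0.0165)^t    t·PV
  1        62.50        61.4855        61.4855
  2        62.50        60.4874       120.9749
  3        62.50        59.5056       178.5168
  4        62.50        58.5397       234.1588
  5        62.50        57.5895       287.9474
  6        62.50        56.6547       339.9280
  7        62.50        55.7350       390.1453
  8     2,062.50     1,809.4013    14,475.2102
  Σ                  2,219.3987    16,088.3669
Price P = Σ PV = 2,219.3987.
Macaulay duration = Σ(t·PV) / P = 16,088.3669 / 2,219.3987 = 7.24898 half-year periods.
In years: 7.24898 / 2 = 3.62449 years.

3.6245 years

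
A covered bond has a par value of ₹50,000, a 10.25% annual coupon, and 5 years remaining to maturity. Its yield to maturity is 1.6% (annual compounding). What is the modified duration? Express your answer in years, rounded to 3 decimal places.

Periodic yield y = 0.016. First find Macaulay duration:
  t   CF        PV=CF/(1+0.016)^t    t·PV
  1     5,125.00     5,044.2913     5,044.2913
  2     5,125.00     4,964.8537     9,929.7074
  3     5,125.00     4,886.6670    14,660.0010
  4     5,125.00     4,809.7116    19,238.8465
  5    55,125.00    50,919.0231   254,595.1154
  Σ                 70,624.5467   303,467.9616
P = 70,624.5467; Macaulay duration = 303,467.9616 / 70,624.5467 = 4.29692 years.
Modified duration = D_Mac / (1 + y) = 4.29692 / 1.016 = 4.22925 years.

4.229 years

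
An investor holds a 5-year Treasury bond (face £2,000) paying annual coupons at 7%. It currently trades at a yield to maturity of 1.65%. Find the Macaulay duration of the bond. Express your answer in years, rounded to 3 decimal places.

4.460 years

Periodic yield y = 0.0165. Discount each cash flow and weight by its year:
  t   CF        PV=CF/(1+0.0165)^t    t·PV
  1       140.00       137.7275       137.7275
  2       140.00       135.4919       270.9838
  3       140.00       133.2926       399.8777
  4       140.00       131.1289       524.5157
  5     2,140.00     1,971.8635     9,859.3177
  Σ                  2,509.5044    11,192.4224
Price P = Σ PV = 2,509.5044.
Macaulay duration = Σ(t·PV) / P = 11,192.4224 / 2,509.5044 = 4.46001 years.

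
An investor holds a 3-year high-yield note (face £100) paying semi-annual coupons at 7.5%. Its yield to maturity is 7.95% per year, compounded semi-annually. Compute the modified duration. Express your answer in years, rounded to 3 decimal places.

Periodic yield y = 0.03975. First find Macaulay duration:
  t   CF        PV=CF/(1+0.03975)^t    t·PV
  1         3.75         3.6066         3.6066
  2         3.75         3.4688         6.9375
  3         3.75         3.3361        10.0084
  4         3.75         3.2086        12.8344
  5         3.75         3.0859        15.4297
  6       103.75        82.1135       492.6810
  Σ                     98.8196       541.4976
P = 98.8196; Macaulay duration = 541.4976 / 98.8196 = 5.47966 half-year periods = 2.73983 years.
Modified duration = D_Mac / (1 + y) = 2.73983 / 1.03975 = 2.63509 years.

2.635 years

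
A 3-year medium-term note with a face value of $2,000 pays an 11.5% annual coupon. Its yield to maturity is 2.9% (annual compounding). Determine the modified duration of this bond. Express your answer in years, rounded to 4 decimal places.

Periodic yield y = 0.029. First find Macaulay duration:
  t   CF        PV=CF/(1+0.029)^t    t·PV
  1       230.00       223.5180       223.5180
  2       230.00       217.2186       434.4373
  3     2,230.00     2,046.7214     6,140.1643
  Σ                  2,487.4581     6,798.1196
P = 2,487.4581; Macaulay duration = 6,798.1196 / 2,487.4581 = 2.73296 years.
Modified duration = D_Mac / (1 + y) = 2.73296 / 1.029 = 2.65594 years.

2.6559 years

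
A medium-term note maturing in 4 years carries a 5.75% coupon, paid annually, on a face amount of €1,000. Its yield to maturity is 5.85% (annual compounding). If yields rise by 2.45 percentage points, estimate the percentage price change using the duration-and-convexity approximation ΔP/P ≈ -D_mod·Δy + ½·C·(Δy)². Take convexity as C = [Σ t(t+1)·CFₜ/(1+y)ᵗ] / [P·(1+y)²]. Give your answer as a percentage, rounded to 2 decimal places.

-8.05%

With y = 0.0585:
  t   CF        PV=CF/(1+0.0585)^t    t·PV        t(t+1)·PV
  1        57.50        54.3222        54.3222         108.6443
  2        57.50        51.3199       102.6399         307.9196
  3        57.50        48.4836       145.4509         581.8037
  4     1,057.50       842.3972     3,369.5889      16,847.9445
  Σ                    996.5230     3,672.0019      17,846.3121
P = 996.5230; D_Mac = 3.68481 yrs; D_mod = 3.48117 yrs; C = 15.98378.
Duration effect: -3.48117 × (+0.0245) = -0.085289
Convexity effect: 0.5 × 15.98378 × (0.0245)² = +0.0047971
ΔP/P ≈ -0.085289 + 0.0047971 = -0.080491 = -8.0491%.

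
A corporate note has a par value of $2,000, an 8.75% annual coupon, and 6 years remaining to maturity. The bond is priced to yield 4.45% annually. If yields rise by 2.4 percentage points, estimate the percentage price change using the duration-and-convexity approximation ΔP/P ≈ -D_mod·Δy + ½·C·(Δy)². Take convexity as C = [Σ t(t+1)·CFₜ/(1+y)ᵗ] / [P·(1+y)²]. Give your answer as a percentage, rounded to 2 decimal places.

-10.68%

With y = 0.0445:
  t   CF        PV=CF/(1+0.0445)^t    t·PV        t(t+1)·PV
  1       175.00       167.5443       167.5443         335.0886
  2       175.00       160.4062       320.8124         962.4372
  3       175.00       153.5722       460.7167       1,842.8669
  4       175.00       147.0294       588.1177       2,940.5886
  5       175.00       140.7654       703.8269       4,222.9611
  6     2,175.00     1,674.9760    10,049.8562      70,348.9931
  Σ                  2,444.2935    12,290.8741      80,652.9354
P = 2,444.2935; D_Mac = 5.02840 yrs; D_mod = 4.81416 yrs; C = 30.24475.
Duration effect: -4.81416 × (+0.024) = -0.115540
Convexity effect: 0.5 × 30.24475 × (0.024)² = +0.0087105
ΔP/P ≈ -0.115540 + 0.0087105 = -0.106829 = -10.6829%.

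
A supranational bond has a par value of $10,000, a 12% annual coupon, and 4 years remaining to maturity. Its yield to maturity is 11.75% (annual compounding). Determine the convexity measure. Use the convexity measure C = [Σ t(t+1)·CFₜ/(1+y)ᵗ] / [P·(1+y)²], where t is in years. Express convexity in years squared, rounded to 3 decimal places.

12.863

With y = 0.1175:
  t   CF        PV=CF/(1+0.1175)^t    t·PV        t(t+1)·PV
  1     1,200.00     1,073.8255     1,073.8255       2,147.6510
  2     1,200.00       960.9177     1,921.8354       5,765.5061
  3     1,200.00       859.8816     2,579.6448      10,318.5791
  4    11,200.00     7,181.7105    28,726.8421     143,634.2103
  Σ                 10,076.3353    34,302.1477     161,865.9465
P = 10,076.3353.
Convexity = Σ t(t+1)·PV / [P·(1+y)²] = 161,865.9465 / (10,076.3353 × 1.248806) = 12.86346.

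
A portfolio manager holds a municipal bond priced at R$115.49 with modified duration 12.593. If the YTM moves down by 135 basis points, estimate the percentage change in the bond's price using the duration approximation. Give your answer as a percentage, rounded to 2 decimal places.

+17.00%

Duration approximation: ΔP/P ≈ -D_mod · Δy = -12.593 × (-0.0135) = +0.1700055.
As a percentage: +17.00055%.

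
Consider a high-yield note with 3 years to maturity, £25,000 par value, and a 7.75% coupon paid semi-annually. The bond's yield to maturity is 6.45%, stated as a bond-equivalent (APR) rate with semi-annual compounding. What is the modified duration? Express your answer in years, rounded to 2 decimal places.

Periodic yield y = 0.03225. First find Macaulay duration:
  t   CF        PV=CF/(1+0.03225)^t    t·PV
  1       968.75       938.4839       938.4839
  2       968.75       909.1634     1,818.3268
  3       968.75       880.7589     2,642.2767
  4       968.75       853.2419     3,412.9674
  5       968.75       826.5845     4,132.9225
  6    25,968.75    21,465.5340   128,793.2038
  Σ                 25,873.7665   141,738.1810
P = 25,873.7665; Macaulay duration = 141,738.1810 / 25,873.7665 = 5.47807 half-year periods = 2.73903 years.
Modified duration = D_Mac / (1 + y) = 2.73903 / 1.03225 = 2.65346 years.

2.65 years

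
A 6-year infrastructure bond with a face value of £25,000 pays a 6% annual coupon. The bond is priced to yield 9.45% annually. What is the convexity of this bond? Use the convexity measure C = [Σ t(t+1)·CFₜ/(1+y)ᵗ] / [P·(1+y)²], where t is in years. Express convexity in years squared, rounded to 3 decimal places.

With y = 0.0945:
  t   CF        PV=CF/(1+0.0945)^t    t·PV        t(t+1)·PV
  1     1,500.00     1,370.4888     1,370.4888       2,740.9776
  2     1,500.00     1,252.1597     2,504.3194       7,512.9583
  3     1,500.00     1,144.0472     3,432.1417      13,728.5670
  4     1,500.00     1,045.2693     4,181.0772      20,905.3860
  5     1,500.00       955.0199     4,775.0996      28,650.5976
  6    26,500.00    15,415.2751    92,491.6504     647,441.5527
  Σ                 21,182.2601   108,754.7772     720,980.0392
P = 21,182.2601.
Convexity = Σ t(t+1)·PV / [P·(1+y)²] = 720,980.0392 / (21,182.2601 × 1.197930) = 28.41315.

28.413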